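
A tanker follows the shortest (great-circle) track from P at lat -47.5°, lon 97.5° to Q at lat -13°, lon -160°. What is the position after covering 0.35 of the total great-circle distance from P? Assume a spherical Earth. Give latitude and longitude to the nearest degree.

From cos δ = sin φ₁ sin φ₂ + cos φ₁ cos φ₂ cos Δλ, the central angle is δ ≈ 1.547 rad (88.7°).
Interpolate at f = 0.35 with slerp weights a = sin((1−f)δ)/sin δ ≈ 0.845, b = sin(fδ)/sin δ ≈ 0.516.
p = a·p₁ + b·p₂ ≈ (-0.547, 0.394, -0.739); φ = arcsin(p_z) ≈ -47.64°, λ = atan2(p_y, p_x) ≈ 144.21°.

≈ lat -48°, lon 144°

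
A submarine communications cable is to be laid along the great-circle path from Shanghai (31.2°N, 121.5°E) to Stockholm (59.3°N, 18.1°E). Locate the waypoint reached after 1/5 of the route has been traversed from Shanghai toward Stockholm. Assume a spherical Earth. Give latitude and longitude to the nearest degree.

≈ 43°N, 111°E

Convert each endpoint to a unit vector on the sphere (x = cos φ cos λ, y = cos φ sin λ, z = sin φ).
The central angle between the endpoints is δ = arccos(p₁·p₂) ≈ 1.219 rad (69.9°).
Interpolate at f = 1/5 with slerp weights a = sin((1−f)δ)/sin δ ≈ 0.882, b = sin(fδ)/sin δ ≈ 0.257.
p = a·p₁ + b·p₂ ≈ (-0.269, 0.684, 0.678); φ = arcsin(p_z) ≈ 42.69°, λ = atan2(p_y, p_x) ≈ 111.49°.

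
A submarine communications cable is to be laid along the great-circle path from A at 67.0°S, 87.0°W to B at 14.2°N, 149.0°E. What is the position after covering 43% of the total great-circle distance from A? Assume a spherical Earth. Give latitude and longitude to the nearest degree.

≈ 47°S, 178°E

Write both endpoints as unit vectors p₁, p₂ with components (cos φ cos λ, cos φ sin λ, sin φ).
The central angle between the endpoints is δ = arccos(p₁·p₂) ≈ 2.024 rad (116.0°).
Interpolate at f = 0.43 with slerp weights a = sin((1−f)δ)/sin δ ≈ 1.017, b = sin(fδ)/sin δ ≈ 0.850.
p = a·p₁ + b·p₂ ≈ (-0.686, 0.028, -0.727); φ = arcsin(p_z) ≈ -46.66°, λ = atan2(p_y, p_x) ≈ 177.68°.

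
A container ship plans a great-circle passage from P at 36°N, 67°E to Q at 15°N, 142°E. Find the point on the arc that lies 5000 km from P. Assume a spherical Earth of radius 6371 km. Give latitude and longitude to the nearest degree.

≈ 27°N, 119°E

Write both endpoints as unit vectors p₁, p₂ with components (cos φ cos λ, cos φ sin λ, sin φ).
The central angle between the endpoints is δ = arccos(p₁·p₂) ≈ 1.209 rad (69.2°). The total great-circle distance is δ·R ≈ 1.209 × 6371 ≈ 7700 km, so the target fraction is f = 5000/7700 ≈ 0.649.
Interpolate at f ≈ 0.649 with slerp weights a = sin((1−f)δ)/sin δ ≈ 0.440, b = sin(fδ)/sin δ ≈ 0.756.
p = a·p₁ + b·p₂ ≈ (-0.436, 0.777, 0.454); φ = arcsin(p_z) ≈ 27.00°, λ = atan2(p_y, p_x) ≈ 119.32°.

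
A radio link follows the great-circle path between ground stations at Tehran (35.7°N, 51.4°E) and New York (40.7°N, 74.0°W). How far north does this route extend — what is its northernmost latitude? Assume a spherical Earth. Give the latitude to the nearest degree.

≈ 60°N

The great circle lies in the plane with unit normal n̂ = (p₁ × p₂)/|p₁ × p₂|.
Here n̂_z ≈ -0.502; the vertex latitude is φ_max = arccos|n̂_z| ≈ 59.9°.
Check via Clairaut: cos φ_max = |cos φ₁| · sin C = cos(35.7°)·sin(38.2°) ≈ 0.502, again giving ≈ 59.9°.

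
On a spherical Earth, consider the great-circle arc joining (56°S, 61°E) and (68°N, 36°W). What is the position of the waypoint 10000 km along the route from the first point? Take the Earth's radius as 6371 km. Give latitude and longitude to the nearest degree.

≈ (26°N, 18°E)

Convert each endpoint to a unit vector on the sphere (x = cos φ cos λ, y = cos φ sin λ, z = sin φ).
The central angle between the endpoints is δ = arccos(p₁·p₂) ≈ 2.488 rad (142.6°). The total great-circle distance is δ·R ≈ 2.488 × 6371 ≈ 15854 km, so the target fraction is f = 10000/15854 ≈ 0.631.
Interpolate at f ≈ 0.631 with slerp weights a = sin((1−f)δ)/sin δ ≈ 1.308, b = sin(fδ)/sin δ ≈ 1.646.
p = a·p₁ + b·p₂ ≈ (0.853, 0.277, 0.441); φ = arcsin(p_z) ≈ 26.19°, λ = atan2(p_y, p_x) ≈ 18.01°.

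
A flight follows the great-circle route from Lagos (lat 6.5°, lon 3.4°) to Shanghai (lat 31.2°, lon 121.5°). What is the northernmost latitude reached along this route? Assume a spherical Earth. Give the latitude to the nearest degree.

The great circle lies in the plane with unit normal n̂ = (p₁ × p₂)/|p₁ × p₂|.
Here n̂_z ≈ +0.798; the vertex latitude is φ_max = arccos|n̂_z| ≈ 37.1°.
Check via Clairaut: cos φ_max = |cos φ₁| · sin C = cos(6.5°)·sin(53.4°) ≈ 0.798, again giving ≈ 37.1°.

≈ 37°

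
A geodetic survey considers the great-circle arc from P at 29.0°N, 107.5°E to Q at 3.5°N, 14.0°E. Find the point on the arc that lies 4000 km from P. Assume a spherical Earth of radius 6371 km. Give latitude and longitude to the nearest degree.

Convert each endpoint to a unit vector on the sphere (x = cos φ cos λ, y = cos φ sin λ, z = sin φ).
The central angle between the endpoints is δ = arccos(p₁·p₂) ≈ 1.594 rad (91.4°). The total great-circle distance is δ·R ≈ 1.594 × 6371 ≈ 10159 km, so the target fraction is f = 4000/10159 ≈ 0.394.
Interpolate at f ≈ 0.394 with slerp weights a = sin((1−f)δ)/sin δ ≈ 0.823, b = sin(fδ)/sin δ ≈ 0.588.
p = a·p₁ + b·p₂ ≈ (0.353, 0.829, 0.435); φ = arcsin(p_z) ≈ 25.78°, λ = atan2(p_y, p_x) ≈ 66.95°.

≈ 26°N, 67°E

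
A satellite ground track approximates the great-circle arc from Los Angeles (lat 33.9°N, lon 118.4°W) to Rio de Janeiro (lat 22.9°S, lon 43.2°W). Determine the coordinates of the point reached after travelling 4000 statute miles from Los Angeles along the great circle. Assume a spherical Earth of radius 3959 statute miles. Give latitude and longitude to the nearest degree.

≈ lat 1°S, lon 69°W

From cos δ = sin φ₁ sin φ₂ + cos φ₁ cos φ₂ cos Δλ, the central angle is δ ≈ 1.593 rad (91.2°). The total great-circle distance is δ·R ≈ 1.593 × 3959 ≈ 6305 mi, so the target fraction is f = 4000/6305 ≈ 0.634.
Interpolate at f ≈ 0.634 with slerp weights a = sin((1−f)δ)/sin δ ≈ 0.550, b = sin(fδ)/sin δ ≈ 0.847.
p = a·p₁ + b·p₂ ≈ (0.352, -0.936, -0.023); φ = arcsin(p_z) ≈ -1.31°, λ = atan2(p_y, p_x) ≈ -69.40°.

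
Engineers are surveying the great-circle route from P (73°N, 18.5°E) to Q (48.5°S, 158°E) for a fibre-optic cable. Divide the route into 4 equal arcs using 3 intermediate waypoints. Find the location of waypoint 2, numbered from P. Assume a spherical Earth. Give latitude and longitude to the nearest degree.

≈ (23°N, 135°E)

Convert each endpoint to a unit vector on the sphere (x = cos φ cos λ, y = cos φ sin λ, z = sin φ).
The central angle between the endpoints is δ = arccos(p₁·p₂) ≈ 2.613 rad (149.7°).
Interpolate at f = 2/4 with slerp weights a = sin((1−f)δ)/sin δ ≈ 1.914, b = sin(fδ)/sin δ ≈ 1.914.
p = a·p₁ + b·p₂ ≈ (-0.645, 0.653, 0.397); φ = arcsin(p_z) ≈ 23.39°, λ = atan2(p_y, p_x) ≈ 134.67°.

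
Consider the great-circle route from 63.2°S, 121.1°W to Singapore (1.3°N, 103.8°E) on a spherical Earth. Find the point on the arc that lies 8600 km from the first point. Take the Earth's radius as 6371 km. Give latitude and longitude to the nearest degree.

≈ 29°S, 116°E

Convert each endpoint to a unit vector on the sphere (x = cos φ cos λ, y = cos φ sin λ, z = sin φ).
The central angle between the endpoints is δ = arccos(p₁·p₂) ≈ 1.917 rad (109.8°). The total great-circle distance is δ·R ≈ 1.917 × 6371 ≈ 12215 km, so the target fraction is f = 8600/12215 ≈ 0.704.
Interpolate at f ≈ 0.704 with slerp weights a = sin((1−f)δ)/sin δ ≈ 0.571, b = sin(fδ)/sin δ ≈ 1.037.
p = a·p₁ + b·p₂ ≈ (-0.380, 0.787, -0.486); φ = arcsin(p_z) ≈ -29.11°, λ = atan2(p_y, p_x) ≈ 115.81°.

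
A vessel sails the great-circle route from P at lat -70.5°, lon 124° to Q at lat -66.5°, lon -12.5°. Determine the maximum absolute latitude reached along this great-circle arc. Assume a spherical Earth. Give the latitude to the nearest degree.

The great circle lies in the plane with unit normal n̂ = (p₁ × p₂)/|p₁ × p₂|.
Here n̂_z ≈ -0.143; the vertex latitude is φ_max = arccos|n̂_z| ≈ 81.8°.

≈ -82°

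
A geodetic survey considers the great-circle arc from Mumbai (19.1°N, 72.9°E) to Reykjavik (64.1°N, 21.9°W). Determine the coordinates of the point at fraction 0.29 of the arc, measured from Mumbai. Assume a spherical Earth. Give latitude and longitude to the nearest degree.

≈ (38°N, 61°E)

Convert each endpoint to a unit vector on the sphere (x = cos φ cos λ, y = cos φ sin λ, z = sin φ).
The central angle between the endpoints is δ = arccos(p₁·p₂) ≈ 1.308 rad (74.9°).
Interpolate at f = 0.29 with slerp weights a = sin((1−f)δ)/sin δ ≈ 0.829, b = sin(fδ)/sin δ ≈ 0.383.
p = a·p₁ + b·p₂ ≈ (0.386, 0.687, 0.616); φ = arcsin(p_z) ≈ 38.05°, λ = atan2(p_y, p_x) ≈ 60.66°.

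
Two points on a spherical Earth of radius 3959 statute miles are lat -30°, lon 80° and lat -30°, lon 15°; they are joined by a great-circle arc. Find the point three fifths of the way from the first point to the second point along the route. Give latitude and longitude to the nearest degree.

Convert each endpoint to a unit vector on the sphere (x = cos φ cos λ, y = cos φ sin λ, z = sin φ).
The central angle between the endpoints is δ = arccos(p₁·p₂) ≈ 0.968 rad (55.5°).
Interpolate at f = 3/5 with slerp weights a = sin((1−f)δ)/sin δ ≈ 0.458, b = sin(fδ)/sin δ ≈ 0.666.
p = a·p₁ + b·p₂ ≈ (0.626, 0.540, -0.562); φ = arcsin(p_z) ≈ -34.21°, λ = atan2(p_y, p_x) ≈ 40.79°.

≈ lat -34°, lon 41°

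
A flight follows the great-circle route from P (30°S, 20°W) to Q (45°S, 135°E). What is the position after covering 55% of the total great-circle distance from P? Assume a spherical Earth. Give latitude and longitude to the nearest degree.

The haversine formula gives a central angle δ ≈ 1.774 rad (101.6°) between the endpoints.
Interpolate at f = 0.55 with slerp weights a = sin((1−f)δ)/sin δ ≈ 0.731, b = sin(fδ)/sin δ ≈ 0.845.
p = a·p₁ + b·p₂ ≈ (0.172, 0.206, -0.963); φ = arcsin(p_z) ≈ -74.42°, λ = atan2(p_y, p_x) ≈ 50.11°.

≈ (74°S, 50°E)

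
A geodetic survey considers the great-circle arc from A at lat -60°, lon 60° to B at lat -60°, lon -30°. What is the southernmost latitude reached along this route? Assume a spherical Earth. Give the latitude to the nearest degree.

The great circle lies in the plane with unit normal n̂ = (p₁ × p₂)/|p₁ × p₂|.
Here n̂_z ≈ -0.378; the vertex latitude is φ_max = arccos|n̂_z| ≈ 67.8°.
Check via Clairaut: cos φ_max = |cos φ₁| · sin C = cos(60.0°)·sin(130.9°) ≈ 0.378, again giving ≈ 67.8°.

≈ -68°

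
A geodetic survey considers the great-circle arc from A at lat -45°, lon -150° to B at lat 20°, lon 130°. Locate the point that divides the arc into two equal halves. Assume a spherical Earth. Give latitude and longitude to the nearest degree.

≈ lat -16°, lon 163°

Convert each endpoint to a unit vector on the sphere (x = cos φ cos λ, y = cos φ sin λ, z = sin φ).
The central angle between the endpoints is δ = arccos(p₁·p₂) ≈ 1.698 rad (97.3°).
Interpolate at f = 1/2 with slerp weights a = sin((1−f)δ)/sin δ ≈ 0.757, b = sin(fδ)/sin δ ≈ 0.757.
p = a·p₁ + b·p₂ ≈ (-0.920, 0.277, -0.276); φ = arcsin(p_z) ≈ -16.03°, λ = atan2(p_y, p_x) ≈ 163.24°.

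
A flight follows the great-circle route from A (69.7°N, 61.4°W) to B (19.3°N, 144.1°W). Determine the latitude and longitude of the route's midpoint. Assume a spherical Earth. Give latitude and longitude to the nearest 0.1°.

≈ (50.5°N, 124.9°W)

Write both endpoints as unit vectors p₁, p₂ with components (cos φ cos λ, cos φ sin λ, sin φ).
The central angle between the endpoints is δ = arccos(p₁·p₂) ≈ 1.212 rad (69.4°).
Interpolate at f = 1/2 with slerp weights a = sin((1−f)δ)/sin δ ≈ 0.608, b = sin(fδ)/sin δ ≈ 0.608.
p = a·p₁ + b·p₂ ≈ (-0.364, -0.522, 0.771); φ = arcsin(p_z) ≈ 50.49°, λ = atan2(p_y, p_x) ≈ -124.89°.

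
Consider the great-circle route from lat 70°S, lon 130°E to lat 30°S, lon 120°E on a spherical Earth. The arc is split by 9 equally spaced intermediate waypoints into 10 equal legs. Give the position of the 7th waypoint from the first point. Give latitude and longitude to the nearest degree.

From cos δ = sin φ₁ sin φ₂ + cos φ₁ cos φ₂ cos Δλ, the central angle is δ ≈ 0.705 rad (40.4°).
Interpolate at f = 7/10 with slerp weights a = sin((1−f)δ)/sin δ ≈ 0.324, b = sin(fδ)/sin δ ≈ 0.731.
p = a·p₁ + b·p₂ ≈ (-0.388, 0.633, -0.670); φ = arcsin(p_z) ≈ -42.06°, λ = atan2(p_y, p_x) ≈ 121.48°.

≈ lat 42°S, lon 121°E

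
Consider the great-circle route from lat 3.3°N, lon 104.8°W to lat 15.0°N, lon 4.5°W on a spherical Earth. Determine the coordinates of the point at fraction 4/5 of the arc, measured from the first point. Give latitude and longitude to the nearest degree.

From cos δ = sin φ₁ sin φ₂ + cos φ₁ cos φ₂ cos Δλ, the central angle is δ ≈ 1.729 rad (99.1°).
Interpolate at f = 4/5 with slerp weights a = sin((1−f)δ)/sin δ ≈ 0.343, b = sin(fδ)/sin δ ≈ 0.995.
p = a·p₁ + b·p₂ ≈ (0.870, -0.407, 0.277); φ = arcsin(p_z) ≈ 16.10°, λ = atan2(p_y, p_x) ≈ -25.04°.

≈ lat 16°N, lon 25°W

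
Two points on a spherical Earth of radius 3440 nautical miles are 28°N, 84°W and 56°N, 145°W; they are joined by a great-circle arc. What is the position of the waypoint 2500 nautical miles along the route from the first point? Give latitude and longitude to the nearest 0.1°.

≈ 53.8°N, 129.0°W

Write both endpoints as unit vectors p₁, p₂ with components (cos φ cos λ, cos φ sin λ, sin φ).
The central angle between the endpoints is δ = arccos(p₁·p₂) ≈ 0.891 rad (51.1°). The total great-circle distance is δ·R ≈ 0.891 × 3440 ≈ 3065 nmi, so the target fraction is f = 2500/3065 ≈ 0.816.
Interpolate at f ≈ 0.816 with slerp weights a = sin((1−f)δ)/sin δ ≈ 0.210, b = sin(fδ)/sin δ ≈ 0.854.
p = a·p₁ + b·p₂ ≈ (-0.372, -0.459, 0.807); φ = arcsin(p_z) ≈ 53.80°, λ = atan2(p_y, p_x) ≈ -129.03°.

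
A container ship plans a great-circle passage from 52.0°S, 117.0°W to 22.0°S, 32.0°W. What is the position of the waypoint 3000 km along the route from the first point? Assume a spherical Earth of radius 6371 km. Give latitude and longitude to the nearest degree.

≈ 49°S, 74°W

Write both endpoints as unit vectors p₁, p₂ with components (cos φ cos λ, cos φ sin λ, sin φ).
The central angle between the endpoints is δ = arccos(p₁·p₂) ≈ 1.219 rad (69.8°). The total great-circle distance is δ·R ≈ 1.219 × 6371 ≈ 7764 km, so the target fraction is f = 3000/7764 ≈ 0.386.
Interpolate at f ≈ 0.386 with slerp weights a = sin((1−f)δ)/sin δ ≈ 0.724, b = sin(fδ)/sin δ ≈ 0.483.
p = a·p₁ + b·p₂ ≈ (0.178, -0.635, -0.752); φ = arcsin(p_z) ≈ -48.76°, λ = atan2(p_y, p_x) ≈ -74.37°.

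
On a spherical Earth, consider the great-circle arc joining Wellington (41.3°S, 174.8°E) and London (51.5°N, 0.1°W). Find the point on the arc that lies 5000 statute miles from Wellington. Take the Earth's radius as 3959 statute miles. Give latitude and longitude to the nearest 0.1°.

≈ 28.9°N, 156.0°E

The haversine formula gives a central angle δ ≈ 2.953 rad (169.2°) between the endpoints. The total great-circle distance is δ·R ≈ 2.953 × 3959 ≈ 11693 mi, so the target fraction is f = 5000/11693 ≈ 0.428.
Interpolate at f ≈ 0.428 with slerp weights a = sin((1−f)δ)/sin δ ≈ 5.307, b = sin(fδ)/sin δ ≈ 5.094.
p = a·p₁ + b·p₂ ≈ (-0.800, 0.356, 0.484); φ = arcsin(p_z) ≈ 28.94°, λ = atan2(p_y, p_x) ≈ 156.01°.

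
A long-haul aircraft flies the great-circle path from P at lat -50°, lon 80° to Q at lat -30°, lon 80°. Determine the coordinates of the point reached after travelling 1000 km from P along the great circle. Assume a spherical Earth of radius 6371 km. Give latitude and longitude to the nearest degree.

≈ lat -41°, lon 80°

Write both endpoints as unit vectors p₁, p₂ with components (cos φ cos λ, cos φ sin λ, sin φ).
The central angle between the endpoints is δ = arccos(p₁·p₂) ≈ 0.349 rad (20.0°). The total great-circle distance is δ·R ≈ 0.349 × 6371 ≈ 2224 km, so the target fraction is f = 1000/2224 ≈ 0.450.
Interpolate at f ≈ 0.450 with slerp weights a = sin((1−f)δ)/sin δ ≈ 0.558, b = sin(fδ)/sin δ ≈ 0.457.
p = a·p₁ + b·p₂ ≈ (0.131, 0.743, -0.656); φ = arcsin(p_z) ≈ -41.01°, λ = atan2(p_y, p_x) ≈ 80.00°.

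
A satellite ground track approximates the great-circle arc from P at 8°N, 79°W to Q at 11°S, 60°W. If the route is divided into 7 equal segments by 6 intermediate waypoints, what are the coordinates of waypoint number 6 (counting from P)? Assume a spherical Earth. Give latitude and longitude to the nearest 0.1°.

≈ 8.3°S, 62.8°W

The haversine formula gives a central angle δ ≈ 0.468 rad (26.8°) between the endpoints.
Interpolate at f = 6/7 with slerp weights a = sin((1−f)δ)/sin δ ≈ 0.148, b = sin(fδ)/sin δ ≈ 0.866.
p = a·p₁ + b·p₂ ≈ (0.453, -0.880, -0.145); φ = arcsin(p_z) ≈ -8.31°, λ = atan2(p_y, p_x) ≈ -62.77°.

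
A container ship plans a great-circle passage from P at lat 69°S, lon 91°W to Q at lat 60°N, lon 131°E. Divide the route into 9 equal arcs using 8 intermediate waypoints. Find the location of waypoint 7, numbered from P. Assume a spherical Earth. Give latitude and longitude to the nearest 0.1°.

≈ lat 30.0°N, lon 159.6°E

From cos δ = sin φ₁ sin φ₂ + cos φ₁ cos φ₂ cos Δλ, the central angle is δ ≈ 2.798 rad (160.3°).
Interpolate at f = 7/9 with slerp weights a = sin((1−f)δ)/sin δ ≈ 1.731, b = sin(fδ)/sin δ ≈ 2.443.
p = a·p₁ + b·p₂ ≈ (-0.812, 0.302, 0.500); φ = arcsin(p_z) ≈ 29.97°, λ = atan2(p_y, p_x) ≈ 159.63°.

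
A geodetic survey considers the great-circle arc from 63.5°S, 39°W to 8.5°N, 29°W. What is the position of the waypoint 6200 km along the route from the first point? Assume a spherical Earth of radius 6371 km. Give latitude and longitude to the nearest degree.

From cos δ = sin φ₁ sin φ₂ + cos φ₁ cos φ₂ cos Δλ, the central angle is δ ≈ 1.264 rad (72.4°). The total great-circle distance is δ·R ≈ 1.264 × 6371 ≈ 8051 km, so the target fraction is f = 6200/8051 ≈ 0.770.
Interpolate at f ≈ 0.770 with slerp weights a = sin((1−f)δ)/sin δ ≈ 0.301, b = sin(fδ)/sin δ ≈ 0.867.
p = a·p₁ + b·p₂ ≈ (0.854, -0.500, -0.141); φ = arcsin(p_z) ≈ -8.09°, λ = atan2(p_y, p_x) ≈ -30.35°.

≈ 8°S, 30°W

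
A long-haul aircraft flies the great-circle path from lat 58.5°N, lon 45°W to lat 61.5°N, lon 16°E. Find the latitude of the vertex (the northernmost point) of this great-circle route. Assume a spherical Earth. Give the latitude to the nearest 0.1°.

≈ 63.7°N

The great circle lies in the plane with unit normal n̂ = (p₁ × p₂)/|p₁ × p₂|.
Here n̂_z ≈ +0.443; the vertex latitude is φ_max = arccos|n̂_z| ≈ 63.7°.
Check via Clairaut: cos φ_max = |cos φ₁| · sin C = cos(58.5°)·sin(57.9°) ≈ 0.443, again giving ≈ 63.7°.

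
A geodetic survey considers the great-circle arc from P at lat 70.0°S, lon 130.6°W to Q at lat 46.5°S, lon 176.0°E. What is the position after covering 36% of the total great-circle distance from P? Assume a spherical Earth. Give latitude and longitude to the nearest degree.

From cos δ = sin φ₁ sin φ₂ + cos φ₁ cos φ₂ cos Δλ, the central angle is δ ≈ 0.606 rad (34.7°).
Interpolate at f = 0.36 with slerp weights a = sin((1−f)δ)/sin δ ≈ 0.664, b = sin(fδ)/sin δ ≈ 0.380.
p = a·p₁ + b·p₂ ≈ (-0.409, -0.154, -0.900); φ = arcsin(p_z) ≈ -64.10°, λ = atan2(p_y, p_x) ≈ -159.33°.

≈ lat 64°S, lon 159°W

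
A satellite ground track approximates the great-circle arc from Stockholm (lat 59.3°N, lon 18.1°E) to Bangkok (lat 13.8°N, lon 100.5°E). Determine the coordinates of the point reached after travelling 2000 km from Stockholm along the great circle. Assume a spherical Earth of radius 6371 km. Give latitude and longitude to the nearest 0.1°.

Convert each endpoint to a unit vector on the sphere (x = cos φ cos λ, y = cos φ sin λ, z = sin φ).
The central angle between the endpoints is δ = arccos(p₁·p₂) ≈ 1.297 rad (74.3°). The total great-circle distance is δ·R ≈ 1.297 × 6371 ≈ 8261 km, so the target fraction is f = 2000/8261 ≈ 0.242.
Interpolate at f ≈ 0.242 with slerp weights a = sin((1−f)δ)/sin δ ≈ 0.864, b = sin(fδ)/sin δ ≈ 0.321.
p = a·p₁ + b·p₂ ≈ (0.363, 0.443, 0.820); φ = arcsin(p_z) ≈ 55.05°, λ = atan2(p_y, p_x) ≈ 50.72°.

≈ lat 55.1°N, lon 50.7°E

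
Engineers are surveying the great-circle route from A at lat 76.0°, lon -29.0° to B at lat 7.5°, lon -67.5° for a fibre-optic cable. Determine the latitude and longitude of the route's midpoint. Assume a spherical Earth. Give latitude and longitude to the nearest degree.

≈ lat 43°, lon -60°

Write both endpoints as unit vectors p₁, p₂ with components (cos φ cos λ, cos φ sin λ, sin φ).
The central angle between the endpoints is δ = arccos(p₁·p₂) ≈ 1.251 rad (71.7°).
Interpolate at f = 1/2 with slerp weights a = sin((1−f)δ)/sin δ ≈ 0.617, b = sin(fδ)/sin δ ≈ 0.617.
p = a·p₁ + b·p₂ ≈ (0.365, -0.637, 0.679); φ = arcsin(p_z) ≈ 42.76°, λ = atan2(p_y, p_x) ≈ -60.23°.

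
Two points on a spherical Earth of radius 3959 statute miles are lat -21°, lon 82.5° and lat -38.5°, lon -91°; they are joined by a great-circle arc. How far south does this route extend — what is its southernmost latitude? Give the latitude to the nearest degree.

The great circle lies in the plane with unit normal n̂ = (p₁ × p₂)/|p₁ × p₂|.
Here n̂_z ≈ -0.096; the vertex latitude is φ_max = arccos|n̂_z| ≈ 84.5°.
Check via Clairaut: cos φ_max = |cos φ₁| · sin C = cos(21.0°)·sin(174.1°) ≈ 0.096, again giving ≈ 84.5°.

≈ -85°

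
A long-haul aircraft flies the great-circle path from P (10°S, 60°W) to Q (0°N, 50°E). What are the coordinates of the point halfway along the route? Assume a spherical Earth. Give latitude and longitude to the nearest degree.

Convert each endpoint to a unit vector on the sphere (x = cos φ cos λ, y = cos φ sin λ, z = sin φ).
The central angle between the endpoints is δ = arccos(p₁·p₂) ≈ 1.914 rad (109.7°).
Interpolate at f = 1/2 with slerp weights a = sin((1−f)δ)/sin δ ≈ 0.868, b = sin(fδ)/sin δ ≈ 0.868.
p = a·p₁ + b·p₂ ≈ (0.986, -0.075, -0.151); φ = arcsin(p_z) ≈ -8.67°, λ = atan2(p_y, p_x) ≈ -4.37°.

≈ (9°S, 4°W)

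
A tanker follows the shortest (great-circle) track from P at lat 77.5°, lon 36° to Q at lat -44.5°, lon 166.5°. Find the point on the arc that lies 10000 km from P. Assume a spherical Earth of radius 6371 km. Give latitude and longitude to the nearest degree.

Convert each endpoint to a unit vector on the sphere (x = cos φ cos λ, y = cos φ sin λ, z = sin φ).
The central angle between the endpoints is δ = arccos(p₁·p₂) ≈ 2.473 rad (141.7°). The total great-circle distance is δ·R ≈ 2.473 × 6371 ≈ 15754 km, so the target fraction is f = 10000/15754 ≈ 0.635.
Interpolate at f ≈ 0.635 with slerp weights a = sin((1−f)δ)/sin δ ≈ 1.266, b = sin(fδ)/sin δ ≈ 1.613.
p = a·p₁ + b·p₂ ≈ (-0.897, 0.430, 0.106); φ = arcsin(p_z) ≈ 6.09°, λ = atan2(p_y, p_x) ≈ 154.40°.

≈ lat 6°, lon 154°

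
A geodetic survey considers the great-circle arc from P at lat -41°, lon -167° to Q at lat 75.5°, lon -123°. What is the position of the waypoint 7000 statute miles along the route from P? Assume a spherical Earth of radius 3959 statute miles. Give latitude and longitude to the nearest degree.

Convert each endpoint to a unit vector on the sphere (x = cos φ cos λ, y = cos φ sin λ, z = sin φ).
The central angle between the endpoints is δ = arccos(p₁·p₂) ≈ 2.094 rad (119.9°). The total great-circle distance is δ·R ≈ 2.094 × 3959 ≈ 8288 mi, so the target fraction is f = 7000/8288 ≈ 0.845.
Interpolate at f ≈ 0.845 with slerp weights a = sin((1−f)δ)/sin δ ≈ 0.369, b = sin(fδ)/sin δ ≈ 1.132.
p = a·p₁ + b·p₂ ≈ (-0.426, -0.300, 0.854); φ = arcsin(p_z) ≈ 58.61°, λ = atan2(p_y, p_x) ≈ -144.80°.

≈ lat 59°, lon -145°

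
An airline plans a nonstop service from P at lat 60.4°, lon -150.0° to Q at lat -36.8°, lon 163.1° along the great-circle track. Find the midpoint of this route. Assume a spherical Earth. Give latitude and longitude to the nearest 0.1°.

≈ lat 12.8°, lon -179.3°

Convert each endpoint to a unit vector on the sphere (x = cos φ cos λ, y = cos φ sin λ, z = sin φ).
The central angle between the endpoints is δ = arccos(p₁·p₂) ≈ 1.824 rad (104.5°).
Interpolate at f = 1/2 with slerp weights a = sin((1−f)δ)/sin δ ≈ 0.817, b = sin(fδ)/sin δ ≈ 0.817.
p = a·p₁ + b·p₂ ≈ (-0.975, -0.012, 0.221); φ = arcsin(p_z) ≈ 12.76°, λ = atan2(p_y, p_x) ≈ -179.32°.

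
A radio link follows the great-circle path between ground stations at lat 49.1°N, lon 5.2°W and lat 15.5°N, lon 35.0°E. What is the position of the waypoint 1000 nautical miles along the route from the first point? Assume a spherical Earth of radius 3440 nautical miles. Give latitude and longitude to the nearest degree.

≈ lat 39°N, lon 13°E

The haversine formula gives a central angle δ ≈ 0.818 rad (46.9°) between the endpoints. The total great-circle distance is δ·R ≈ 0.818 × 3440 ≈ 2813 nmi, so the target fraction is f = 1000/2813 ≈ 0.356.
Interpolate at f ≈ 0.356 with slerp weights a = sin((1−f)δ)/sin δ ≈ 0.689, b = sin(fδ)/sin δ ≈ 0.393.
p = a·p₁ + b·p₂ ≈ (0.760, 0.176, 0.626); φ = arcsin(p_z) ≈ 38.76°, λ = atan2(p_y, p_x) ≈ 13.06°.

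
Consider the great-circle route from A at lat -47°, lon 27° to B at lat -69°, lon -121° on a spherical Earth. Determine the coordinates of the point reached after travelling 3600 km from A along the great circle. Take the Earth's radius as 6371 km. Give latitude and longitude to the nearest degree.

≈ lat -77°, lon -4°

Convert each endpoint to a unit vector on the sphere (x = cos φ cos λ, y = cos φ sin λ, z = sin φ).
The central angle between the endpoints is δ = arccos(p₁·p₂) ≈ 1.075 rad (61.6°). The total great-circle distance is δ·R ≈ 1.075 × 6371 ≈ 6850 km, so the target fraction is f = 3600/6850 ≈ 0.526.
Interpolate at f ≈ 0.526 with slerp weights a = sin((1−f)δ)/sin δ ≈ 0.555, b = sin(fδ)/sin δ ≈ 0.609.
p = a·p₁ + b·p₂ ≈ (0.225, -0.015, -0.974); φ = arcsin(p_z) ≈ -76.97°, λ = atan2(p_y, p_x) ≈ -3.84°.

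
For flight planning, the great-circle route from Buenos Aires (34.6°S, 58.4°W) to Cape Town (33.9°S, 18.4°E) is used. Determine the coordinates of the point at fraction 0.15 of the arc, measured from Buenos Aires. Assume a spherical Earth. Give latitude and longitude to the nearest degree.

≈ (38°S, 48°W)

From cos δ = sin φ₁ sin φ₂ + cos φ₁ cos φ₂ cos Δλ, the central angle is δ ≈ 1.078 rad (61.8°).
Interpolate at f = 0.15 with slerp weights a = sin((1−f)δ)/sin δ ≈ 0.901, b = sin(fδ)/sin δ ≈ 0.183.
p = a·p₁ + b·p₂ ≈ (0.532, -0.583, -0.613); φ = arcsin(p_z) ≈ -37.83°, λ = atan2(p_y, p_x) ≈ -47.62°.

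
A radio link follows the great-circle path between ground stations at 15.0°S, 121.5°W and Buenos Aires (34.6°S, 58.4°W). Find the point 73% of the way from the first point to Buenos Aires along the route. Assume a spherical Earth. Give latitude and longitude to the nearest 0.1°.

Write both endpoints as unit vectors p₁, p₂ with components (cos φ cos λ, cos φ sin λ, sin φ).
The central angle between the endpoints is δ = arccos(p₁·p₂) ≈ 1.039 rad (59.6°).
Interpolate at f = 0.73 with slerp weights a = sin((1−f)δ)/sin δ ≈ 0.321, b = sin(fδ)/sin δ ≈ 0.798.
p = a·p₁ + b·p₂ ≈ (0.182, -0.824, -0.536); φ = arcsin(p_z) ≈ -32.43°, λ = atan2(p_y, p_x) ≈ -77.54°.

≈ 32.4°S, 77.5°W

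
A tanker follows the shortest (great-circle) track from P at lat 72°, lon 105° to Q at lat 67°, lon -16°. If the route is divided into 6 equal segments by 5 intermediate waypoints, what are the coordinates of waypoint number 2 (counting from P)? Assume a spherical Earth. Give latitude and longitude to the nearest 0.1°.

≈ lat 79.3°, lon 65.3°

Write both endpoints as unit vectors p₁, p₂ with components (cos φ cos λ, cos φ sin λ, sin φ).
The central angle between the endpoints is δ = arccos(p₁·p₂) ≈ 0.621 rad (35.6°).
Interpolate at f = 2/6 with slerp weights a = sin((1−f)δ)/sin δ ≈ 0.691, b = sin(fδ)/sin δ ≈ 0.353.
p = a·p₁ + b·p₂ ≈ (0.077, 0.168, 0.983); φ = arcsin(p_z) ≈ 79.32°, λ = atan2(p_y, p_x) ≈ 65.31°.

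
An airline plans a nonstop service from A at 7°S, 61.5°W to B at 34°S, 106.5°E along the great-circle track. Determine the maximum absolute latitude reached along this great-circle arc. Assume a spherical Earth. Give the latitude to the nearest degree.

≈ 75°S

The great circle lies in the plane with unit normal n̂ = (p₁ × p₂)/|p₁ × p₂|.
Here n̂_z ≈ +0.253; the vertex latitude is φ_max = arccos|n̂_z| ≈ 75.3°.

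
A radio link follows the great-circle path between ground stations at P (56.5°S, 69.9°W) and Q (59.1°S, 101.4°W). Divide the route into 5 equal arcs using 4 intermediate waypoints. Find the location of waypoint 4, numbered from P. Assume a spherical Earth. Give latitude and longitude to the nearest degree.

Write both endpoints as unit vectors p₁, p₂ with components (cos φ cos λ, cos φ sin λ, sin φ).
The central angle between the endpoints is δ = arccos(p₁·p₂) ≈ 0.294 rad (16.8°).
Interpolate at f = 4/5 with slerp weights a = sin((1−f)δ)/sin δ ≈ 0.203, b = sin(fδ)/sin δ ≈ 0.804.
p = a·p₁ + b·p₂ ≈ (-0.043, -0.510, -0.859); φ = arcsin(p_z) ≈ -59.22°, λ = atan2(p_y, p_x) ≈ -94.84°.

≈ (59°S, 95°W)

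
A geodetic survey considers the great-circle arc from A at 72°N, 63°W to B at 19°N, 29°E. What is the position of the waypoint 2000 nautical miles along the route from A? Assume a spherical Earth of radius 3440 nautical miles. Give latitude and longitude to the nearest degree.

≈ 55°N, 8°E

Write both endpoints as unit vectors p₁, p₂ with components (cos φ cos λ, cos φ sin λ, sin φ).
The central angle between the endpoints is δ = arccos(p₁·p₂) ≈ 1.267 rad (72.6°). The total great-circle distance is δ·R ≈ 1.267 × 3440 ≈ 4357 nmi, so the target fraction is f = 2000/4357 ≈ 0.459.
Interpolate at f ≈ 0.459 with slerp weights a = sin((1−f)δ)/sin δ ≈ 0.663, b = sin(fδ)/sin δ ≈ 0.576.
p = a·p₁ + b·p₂ ≈ (0.569, 0.081, 0.818); φ = arcsin(p_z) ≈ 54.91°, λ = atan2(p_y, p_x) ≈ 8.12°.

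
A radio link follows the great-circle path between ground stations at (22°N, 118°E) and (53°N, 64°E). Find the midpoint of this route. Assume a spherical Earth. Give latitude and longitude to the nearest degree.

≈ (41°N, 97°E)

Write both endpoints as unit vectors p₁, p₂ with components (cos φ cos λ, cos φ sin λ, sin φ).
The central angle between the endpoints is δ = arccos(p₁·p₂) ≈ 0.893 rad (51.2°).
Interpolate at f = 1/2 with slerp weights a = sin((1−f)δ)/sin δ ≈ 0.554, b = sin(fδ)/sin δ ≈ 0.554.
p = a·p₁ + b·p₂ ≈ (-0.095, 0.754, 0.650); φ = arcsin(p_z) ≈ 40.57°, λ = atan2(p_y, p_x) ≈ 97.19°.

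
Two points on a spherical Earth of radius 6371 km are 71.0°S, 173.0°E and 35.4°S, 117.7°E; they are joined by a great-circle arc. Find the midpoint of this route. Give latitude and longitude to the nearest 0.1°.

The haversine formula gives a central angle δ ≈ 0.797 rad (45.7°) between the endpoints.
Interpolate at f = 1/2 with slerp weights a = sin((1−f)δ)/sin δ ≈ 0.543, b = sin(fδ)/sin δ ≈ 0.543.
p = a·p₁ + b·p₂ ≈ (-0.381, 0.413, -0.827); φ = arcsin(p_z) ≈ -55.82°, λ = atan2(p_y, p_x) ≈ 132.68°.

≈ 55.8°S, 132.7°E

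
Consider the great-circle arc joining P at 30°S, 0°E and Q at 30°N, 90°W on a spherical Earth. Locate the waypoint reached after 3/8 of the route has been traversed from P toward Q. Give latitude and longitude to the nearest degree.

≈ 8°S, 35°W

Write both endpoints as unit vectors p₁, p₂ with components (cos φ cos λ, cos φ sin λ, sin φ).
The central angle between the endpoints is δ = arccos(p₁·p₂) ≈ 1.823 rad (104.5°).
Interpolate at f = 3/8 with slerp weights a = sin((1−f)δ)/sin δ ≈ 0.938, b = sin(fδ)/sin δ ≈ 0.652.
p = a·p₁ + b·p₂ ≈ (0.813, -0.565, -0.143); φ = arcsin(p_z) ≈ -8.22°, λ = atan2(p_y, p_x) ≈ -34.81°.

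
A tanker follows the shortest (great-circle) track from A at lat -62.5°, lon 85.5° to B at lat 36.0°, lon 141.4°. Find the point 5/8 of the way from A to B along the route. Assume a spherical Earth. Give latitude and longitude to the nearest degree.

≈ lat -2°, lon 126°

Convert each endpoint to a unit vector on the sphere (x = cos φ cos λ, y = cos φ sin λ, z = sin φ).
The central angle between the endpoints is δ = arccos(p₁·p₂) ≈ 1.888 rad (108.2°).
Interpolate at f = 5/8 with slerp weights a = sin((1−f)δ)/sin δ ≈ 0.684, b = sin(fδ)/sin δ ≈ 0.973.
p = a·p₁ + b·p₂ ≈ (-0.591, 0.806, -0.035); φ = arcsin(p_z) ≈ -2.01°, λ = atan2(p_y, p_x) ≈ 126.22°.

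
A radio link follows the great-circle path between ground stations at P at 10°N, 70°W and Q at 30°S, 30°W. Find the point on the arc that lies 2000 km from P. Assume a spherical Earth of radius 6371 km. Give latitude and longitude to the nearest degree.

Write both endpoints as unit vectors p₁, p₂ with components (cos φ cos λ, cos φ sin λ, sin φ).
The central angle between the endpoints is δ = arccos(p₁·p₂) ≈ 0.969 rad (55.5°). The total great-circle distance is δ·R ≈ 0.969 × 6371 ≈ 6171 km, so the target fraction is f = 2000/6171 ≈ 0.324.
Interpolate at f ≈ 0.324 with slerp weights a = sin((1−f)δ)/sin δ ≈ 0.739, b = sin(fδ)/sin δ ≈ 0.375.
p = a·p₁ + b·p₂ ≈ (0.530, -0.846, -0.059); φ = arcsin(p_z) ≈ -3.39°, λ = atan2(p_y, p_x) ≈ -57.94°.

≈ 3°S, 58°W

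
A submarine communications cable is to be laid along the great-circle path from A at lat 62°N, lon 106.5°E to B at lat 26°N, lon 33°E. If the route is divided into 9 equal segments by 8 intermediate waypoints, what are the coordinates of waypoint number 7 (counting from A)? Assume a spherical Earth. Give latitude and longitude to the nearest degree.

≈ lat 37°N, lon 42°E

Write both endpoints as unit vectors p₁, p₂ with components (cos φ cos λ, cos φ sin λ, sin φ).
The central angle between the endpoints is δ = arccos(p₁·p₂) ≈ 1.039 rad (59.5°).
Interpolate at f = 7/9 with slerp weights a = sin((1−f)δ)/sin δ ≈ 0.266, b = sin(fδ)/sin δ ≈ 0.839.
p = a·p₁ + b·p₂ ≈ (0.597, 0.530, 0.602); φ = arcsin(p_z) ≈ 37.03°, λ = atan2(p_y, p_x) ≈ 41.61°.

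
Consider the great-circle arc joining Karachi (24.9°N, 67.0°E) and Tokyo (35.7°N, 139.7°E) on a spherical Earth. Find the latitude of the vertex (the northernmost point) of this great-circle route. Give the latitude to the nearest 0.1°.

≈ 37.4°N

The great circle lies in the plane with unit normal n̂ = (p₁ × p₂)/|p₁ × p₂|.
Here n̂_z ≈ +0.794; the vertex latitude is φ_max = arccos|n̂_z| ≈ 37.4°.
Check via Clairaut: cos φ_max = |cos φ₁| · sin C = cos(24.9°)·sin(61.1°) ≈ 0.794, again giving ≈ 37.4°.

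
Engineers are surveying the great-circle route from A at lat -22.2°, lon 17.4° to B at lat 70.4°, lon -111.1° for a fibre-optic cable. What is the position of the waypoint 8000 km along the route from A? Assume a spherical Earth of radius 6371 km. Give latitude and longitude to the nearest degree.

Convert each endpoint to a unit vector on the sphere (x = cos φ cos λ, y = cos φ sin λ, z = sin φ).
The central angle between the endpoints is δ = arccos(p₁·p₂) ≈ 2.152 rad (123.3°). The total great-circle distance is δ·R ≈ 2.152 × 6371 ≈ 13712 km, so the target fraction is f = 8000/13712 ≈ 0.583.
Interpolate at f ≈ 0.583 with slerp weights a = sin((1−f)δ)/sin δ ≈ 0.935, b = sin(fδ)/sin δ ≈ 1.138.
p = a·p₁ + b·p₂ ≈ (0.689, -0.097, 0.719); φ = arcsin(p_z) ≈ 45.94°, λ = atan2(p_y, p_x) ≈ -8.04°.

≈ lat 46°, lon -8°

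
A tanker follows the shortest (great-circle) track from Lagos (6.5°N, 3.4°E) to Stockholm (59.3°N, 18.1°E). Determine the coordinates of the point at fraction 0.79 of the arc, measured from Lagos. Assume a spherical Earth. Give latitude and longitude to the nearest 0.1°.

Convert each endpoint to a unit vector on the sphere (x = cos φ cos λ, y = cos φ sin λ, z = sin φ).
The central angle between the endpoints is δ = arccos(p₁·p₂) ≈ 0.942 rad (54.0°).
Interpolate at f = 0.79 with slerp weights a = sin((1−f)δ)/sin δ ≈ 0.243, b = sin(fδ)/sin δ ≈ 0.838.
p = a·p₁ + b·p₂ ≈ (0.648, 0.147, 0.748); φ = arcsin(p_z) ≈ 48.39°, λ = atan2(p_y, p_x) ≈ 12.81°.

≈ (48.4°N, 12.8°E)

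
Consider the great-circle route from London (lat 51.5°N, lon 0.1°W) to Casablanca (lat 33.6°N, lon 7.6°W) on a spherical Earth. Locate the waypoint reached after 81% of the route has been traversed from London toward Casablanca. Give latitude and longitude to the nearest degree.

≈ lat 37°N, lon 6°W

Convert each endpoint to a unit vector on the sphere (x = cos φ cos λ, y = cos φ sin λ, z = sin φ).
The central angle between the endpoints is δ = arccos(p₁·p₂) ≈ 0.327 rad (18.7°).
Interpolate at f = 0.81 with slerp weights a = sin((1−f)δ)/sin δ ≈ 0.193, b = sin(fδ)/sin δ ≈ 0.815.
p = a·p₁ + b·p₂ ≈ (0.793, -0.090, 0.602); φ = arcsin(p_z) ≈ 37.03°, λ = atan2(p_y, p_x) ≈ -6.47°.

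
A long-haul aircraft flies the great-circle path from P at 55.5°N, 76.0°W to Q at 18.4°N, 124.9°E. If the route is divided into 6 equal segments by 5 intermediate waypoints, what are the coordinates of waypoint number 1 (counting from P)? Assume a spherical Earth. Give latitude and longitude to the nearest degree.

≈ 71°N, 95°W

From cos δ = sin φ₁ sin φ₂ + cos φ₁ cos φ₂ cos Δλ, the central angle is δ ≈ 1.815 rad (104.0°).
Interpolate at f = 1/6 with slerp weights a = sin((1−f)δ)/sin δ ≈ 1.029, b = sin(fδ)/sin δ ≈ 0.307.
p = a·p₁ + b·p₂ ≈ (-0.026, -0.326, 0.945); φ = arcsin(p_z) ≈ 70.88°, λ = atan2(p_y, p_x) ≈ -94.50°.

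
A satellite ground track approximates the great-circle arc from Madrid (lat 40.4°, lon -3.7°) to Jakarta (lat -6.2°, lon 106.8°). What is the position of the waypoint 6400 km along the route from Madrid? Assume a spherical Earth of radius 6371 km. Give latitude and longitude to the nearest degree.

The haversine formula gives a central angle δ ≈ 1.913 rad (109.6°) between the endpoints. The total great-circle distance is δ·R ≈ 1.913 × 6371 ≈ 12185 km, so the target fraction is f = 6400/12185 ≈ 0.525.
Interpolate at f ≈ 0.525 with slerp weights a = sin((1−f)δ)/sin δ ≈ 0.837, b = sin(fδ)/sin δ ≈ 0.896.
p = a·p₁ + b·p₂ ≈ (0.378, 0.811, 0.446); φ = arcsin(p_z) ≈ 26.46°, λ = atan2(p_y, p_x) ≈ 64.99°.

≈ lat 26°, lon 65°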